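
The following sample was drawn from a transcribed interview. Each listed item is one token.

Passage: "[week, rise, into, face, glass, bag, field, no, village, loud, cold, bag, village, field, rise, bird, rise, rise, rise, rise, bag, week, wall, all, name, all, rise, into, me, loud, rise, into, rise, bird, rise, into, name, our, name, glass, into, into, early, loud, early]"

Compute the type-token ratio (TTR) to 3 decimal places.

0.400

N = 45 tokens, V = 18 types.
TTR = V / N = 18 / 45 = 0.400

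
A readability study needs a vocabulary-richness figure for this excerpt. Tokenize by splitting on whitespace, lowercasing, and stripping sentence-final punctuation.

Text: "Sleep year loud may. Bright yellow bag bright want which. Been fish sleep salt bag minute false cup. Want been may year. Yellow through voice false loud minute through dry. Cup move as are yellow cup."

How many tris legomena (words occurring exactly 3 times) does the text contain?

2

Frequencies: yellow:3, cup:3, sleep:2, year:2, loud:2, may:2, bright:2, bag:2, want:2, been:2, minute:2, false:2, through:2, which:1, fish:1, salt:1, voice:1, dry:1, move:1, as:1, … (1 more, each freq 1)
Words with frequency 3: cup, yellow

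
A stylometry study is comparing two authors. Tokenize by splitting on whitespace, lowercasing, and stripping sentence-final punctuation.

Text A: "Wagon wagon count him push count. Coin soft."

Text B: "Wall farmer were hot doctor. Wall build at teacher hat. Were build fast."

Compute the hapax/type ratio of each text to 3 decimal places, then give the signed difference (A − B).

-0.033

A: hapax=4, V=6, ratio=0.667
B: hapax=7, V=10, ratio=0.700
Difference = 0.667 − 0.700 = -0.033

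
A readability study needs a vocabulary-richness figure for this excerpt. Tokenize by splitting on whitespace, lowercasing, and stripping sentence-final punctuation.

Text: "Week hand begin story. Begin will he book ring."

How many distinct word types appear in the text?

8

Distinct types: {begin, book, hand, he, ring, story, week, will}
V = 8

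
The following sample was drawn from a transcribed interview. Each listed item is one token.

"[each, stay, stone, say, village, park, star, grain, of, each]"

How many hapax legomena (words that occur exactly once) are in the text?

8

Frequencies: each:2, stay:1, stone:1, say:1, village:1, park:1, star:1, grain:1, of:1
Hapax (freq=1): grain, of, park, say, star, stay, stone, village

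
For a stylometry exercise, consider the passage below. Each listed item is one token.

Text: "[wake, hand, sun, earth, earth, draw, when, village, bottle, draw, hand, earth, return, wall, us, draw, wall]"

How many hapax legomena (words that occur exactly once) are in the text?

7

Frequencies: earth:3, draw:3, hand:2, wall:2, wake:1, sun:1, when:1, village:1, bottle:1, return:1, us:1
Hapax (freq=1): bottle, return, sun, us, village, wake, when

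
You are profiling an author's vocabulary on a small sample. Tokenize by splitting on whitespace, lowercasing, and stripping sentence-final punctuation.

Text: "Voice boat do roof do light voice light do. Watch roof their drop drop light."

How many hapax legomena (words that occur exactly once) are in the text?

3

Frequencies: do:3, light:3, voice:2, roof:2, drop:2, boat:1, watch:1, their:1
Hapax (freq=1): boat, their, watch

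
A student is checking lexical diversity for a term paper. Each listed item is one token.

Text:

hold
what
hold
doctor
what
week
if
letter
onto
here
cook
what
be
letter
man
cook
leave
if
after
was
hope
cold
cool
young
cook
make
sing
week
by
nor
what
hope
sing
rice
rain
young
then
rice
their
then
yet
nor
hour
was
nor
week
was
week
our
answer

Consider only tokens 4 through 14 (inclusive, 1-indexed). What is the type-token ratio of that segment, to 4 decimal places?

0.8182

Segment tokens 4–14: doctor, what, week, if, letter, onto, here, cook, what, be, letter
Segment N = 11, segment V = 9.
TTR = 9 / 11 = 0.8182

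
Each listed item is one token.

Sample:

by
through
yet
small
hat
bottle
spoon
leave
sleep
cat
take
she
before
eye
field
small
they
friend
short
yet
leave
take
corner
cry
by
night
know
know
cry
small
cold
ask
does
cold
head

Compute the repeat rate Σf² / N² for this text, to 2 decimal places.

Frequencies: small:3, by:2, yet:2, leave:2, take:2, cry:2, know:2, cold:2, through:1, hat:1, bottle:1, spoon:1, sleep:1, cat:1, she:1, before:1, eye:1, field:1, they:1, friend:1, … (6 more, each freq 1)
Σf² = 55; N² = 1225
Repeat rate = 55 / 1225 = 0.04

0.04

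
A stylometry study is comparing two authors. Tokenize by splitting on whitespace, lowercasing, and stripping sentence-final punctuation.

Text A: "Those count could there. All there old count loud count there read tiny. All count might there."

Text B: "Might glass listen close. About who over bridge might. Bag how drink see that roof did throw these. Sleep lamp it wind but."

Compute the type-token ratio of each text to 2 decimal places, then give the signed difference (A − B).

TTR(A) = 10/17 = 0.59
TTR(B) = 22/23 = 0.96
Difference = 0.59 − 0.96 = -0.37

-0.37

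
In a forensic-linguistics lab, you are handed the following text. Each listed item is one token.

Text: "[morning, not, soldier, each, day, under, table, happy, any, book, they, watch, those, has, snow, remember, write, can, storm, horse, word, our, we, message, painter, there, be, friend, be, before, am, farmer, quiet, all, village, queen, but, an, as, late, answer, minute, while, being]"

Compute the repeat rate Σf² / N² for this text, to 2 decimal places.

Frequencies: be:2, morning:1, not:1, soldier:1, each:1, day:1, under:1, table:1, happy:1, any:1, book:1, they:1, watch:1, those:1, has:1, snow:1, remember:1, write:1, can:1, storm:1, … (23 more, each freq 1)
Σf² = 46; N² = 1936
Repeat rate = 46 / 1936 = 0.02

0.02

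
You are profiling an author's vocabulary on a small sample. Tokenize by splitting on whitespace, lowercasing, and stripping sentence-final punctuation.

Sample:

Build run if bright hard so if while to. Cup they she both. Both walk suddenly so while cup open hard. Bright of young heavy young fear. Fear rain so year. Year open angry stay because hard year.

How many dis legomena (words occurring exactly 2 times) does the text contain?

Frequencies: hard:3, so:3, year:3, if:2, bright:2, while:2, cup:2, both:2, open:2, young:2, fear:2, build:1, run:1, to:1, they:1, she:1, walk:1, suddenly:1, of:1, heavy:1, … (4 more, each freq 1)
Words with frequency 2: both, bright, cup, fear, if, open, while, young

8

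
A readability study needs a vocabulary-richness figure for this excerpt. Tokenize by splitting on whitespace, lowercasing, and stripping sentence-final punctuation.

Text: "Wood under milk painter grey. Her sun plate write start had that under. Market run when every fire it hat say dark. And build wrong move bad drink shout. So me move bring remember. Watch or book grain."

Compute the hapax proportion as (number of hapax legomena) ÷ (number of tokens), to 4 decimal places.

0.8947

Frequencies: under:2, move:2, wood:1, milk:1, painter:1, grey:1, her:1, sun:1, plate:1, write:1, start:1, had:1, that:1, market:1, run:1, when:1, every:1, fire:1, it:1, hat:1, … (16 more, each freq 1)
Hapax count = 34; token count = 38.
Ratio = 34 / 38 = 0.8947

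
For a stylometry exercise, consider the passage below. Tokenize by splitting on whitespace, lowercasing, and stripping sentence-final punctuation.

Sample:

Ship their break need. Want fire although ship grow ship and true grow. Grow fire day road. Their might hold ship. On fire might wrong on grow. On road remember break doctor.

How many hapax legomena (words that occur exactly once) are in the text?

10

Frequencies: ship:4, grow:4, fire:3, on:3, their:2, break:2, road:2, might:2, need:1, want:1, although:1, and:1, true:1, day:1, hold:1, wrong:1, remember:1, doctor:1
Hapax (freq=1): although, and, day, doctor, hold, need, remember, true, want, wrong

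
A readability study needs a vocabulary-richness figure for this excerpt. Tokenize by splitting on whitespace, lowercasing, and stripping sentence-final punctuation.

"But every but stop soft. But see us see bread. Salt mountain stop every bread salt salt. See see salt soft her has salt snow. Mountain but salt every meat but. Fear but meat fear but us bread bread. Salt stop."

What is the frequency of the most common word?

Frequencies: but:7, salt:7, see:4, bread:4, every:3, stop:3, soft:2, us:2, mountain:2, meat:2, fear:2, her:1, has:1, snow:1
Most common: 'but' with frequency 7.

7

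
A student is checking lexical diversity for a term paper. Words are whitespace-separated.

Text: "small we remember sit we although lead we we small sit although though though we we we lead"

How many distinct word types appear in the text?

Distinct types: {although, lead, remember, sit, small, though, we}
V = 7

7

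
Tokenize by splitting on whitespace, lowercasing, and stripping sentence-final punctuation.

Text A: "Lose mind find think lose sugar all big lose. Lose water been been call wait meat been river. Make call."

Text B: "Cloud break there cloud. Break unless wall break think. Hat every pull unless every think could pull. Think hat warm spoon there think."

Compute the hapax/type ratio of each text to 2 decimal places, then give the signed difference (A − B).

0.46

A: hapax=11, V=14, ratio=0.79
B: hapax=4, V=12, ratio=0.33
Difference = 0.79 − 0.33 = 0.46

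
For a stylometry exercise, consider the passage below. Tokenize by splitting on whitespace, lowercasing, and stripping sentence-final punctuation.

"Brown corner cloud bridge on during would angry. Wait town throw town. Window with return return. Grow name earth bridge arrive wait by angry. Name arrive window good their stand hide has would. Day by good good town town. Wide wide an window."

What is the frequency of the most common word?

4

Frequencies: town:4, window:3, good:3, bridge:2, would:2, angry:2, wait:2, return:2, name:2, arrive:2, by:2, wide:2, brown:1, corner:1, cloud:1, on:1, during:1, throw:1, with:1, grow:1, … (7 more, each freq 1)
Most common: 'town' with frequency 4.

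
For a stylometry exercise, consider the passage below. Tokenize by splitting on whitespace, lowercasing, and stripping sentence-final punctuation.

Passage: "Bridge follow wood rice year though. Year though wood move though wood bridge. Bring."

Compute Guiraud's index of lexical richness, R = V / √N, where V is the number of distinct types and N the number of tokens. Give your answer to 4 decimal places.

N = 14, V = 8.
√N = 3.741657
R = 8 / 3.741657 = 2.1381

2.1381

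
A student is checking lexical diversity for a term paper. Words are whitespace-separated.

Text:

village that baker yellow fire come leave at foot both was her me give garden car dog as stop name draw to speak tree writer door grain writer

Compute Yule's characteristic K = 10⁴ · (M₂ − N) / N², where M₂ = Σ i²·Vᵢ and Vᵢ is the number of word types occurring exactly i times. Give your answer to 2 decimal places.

Frequencies: writer:2, village:1, that:1, baker:1, yellow:1, fire:1, come:1, leave:1, at:1, foot:1, both:1, was:1, her:1, me:1, give:1, garden:1, car:1, dog:1, as:1, stop:1, … (7 more, each freq 1)
N = 28. Frequency spectrum: V_1=26, V_2=1
M₂ = 1²·26 + 2²·1 = 30
K = 10000 × (30 − 28) / 28² = 25.51

25.51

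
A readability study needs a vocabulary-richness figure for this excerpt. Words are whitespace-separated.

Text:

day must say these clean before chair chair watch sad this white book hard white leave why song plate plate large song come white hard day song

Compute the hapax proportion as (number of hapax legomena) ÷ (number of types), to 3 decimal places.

Frequencies: white:3, song:3, day:2, chair:2, hard:2, plate:2, must:1, say:1, these:1, clean:1, before:1, watch:1, sad:1, this:1, book:1, leave:1, why:1, large:1, come:1
Hapax count = 13; type count = 19.
Ratio = 13 / 19 = 0.684

0.684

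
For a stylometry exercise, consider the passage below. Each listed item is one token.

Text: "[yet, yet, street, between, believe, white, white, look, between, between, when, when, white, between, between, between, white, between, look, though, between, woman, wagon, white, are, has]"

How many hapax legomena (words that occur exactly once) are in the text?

Frequencies: between:8, white:5, yet:2, look:2, when:2, street:1, believe:1, though:1, woman:1, wagon:1, are:1, has:1
Hapax (freq=1): are, believe, has, street, though, wagon, woman

7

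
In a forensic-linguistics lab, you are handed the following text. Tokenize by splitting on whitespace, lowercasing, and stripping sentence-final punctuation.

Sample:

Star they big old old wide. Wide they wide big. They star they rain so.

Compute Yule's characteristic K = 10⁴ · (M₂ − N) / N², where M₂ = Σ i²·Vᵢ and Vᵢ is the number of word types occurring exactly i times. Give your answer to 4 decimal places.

1066.6667

Frequencies: they:4, wide:3, star:2, big:2, old:2, rain:1, so:1
N = 15. Frequency spectrum: V_1=2, V_2=3, V_3=1, V_4=1
M₂ = 1²·2 + 2²·3 + 3²·1 + 4²·1 = 39
K = 10000 × (39 − 15) / 15² = 1066.6667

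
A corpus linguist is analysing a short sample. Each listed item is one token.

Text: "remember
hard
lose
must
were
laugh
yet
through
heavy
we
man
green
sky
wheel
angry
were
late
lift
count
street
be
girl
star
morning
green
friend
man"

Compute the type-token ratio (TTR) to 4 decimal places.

N = 27 tokens, V = 24 types.
TTR = V / N = 24 / 27 = 0.8889

0.8889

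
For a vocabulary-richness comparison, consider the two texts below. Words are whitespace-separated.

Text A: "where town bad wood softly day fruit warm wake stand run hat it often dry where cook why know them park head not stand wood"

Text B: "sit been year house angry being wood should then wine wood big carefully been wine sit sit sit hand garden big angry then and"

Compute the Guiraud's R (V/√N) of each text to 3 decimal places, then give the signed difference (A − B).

A: V=22, N=25, R=4.400
B: V=15, N=24, R=3.062
Difference = 4.400 − 3.062 = 1.338

1.338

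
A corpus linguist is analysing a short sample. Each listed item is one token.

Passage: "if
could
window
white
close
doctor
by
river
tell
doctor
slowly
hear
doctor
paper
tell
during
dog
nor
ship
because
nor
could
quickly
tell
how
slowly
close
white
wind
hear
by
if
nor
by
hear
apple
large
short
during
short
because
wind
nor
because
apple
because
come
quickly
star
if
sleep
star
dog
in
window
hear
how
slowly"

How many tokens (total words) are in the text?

58

Tokens: if, could, window, white, close, doctor, by, river, tell, doctor, slowly, hear, doctor, paper, tell, during, dog, nor, ship, because, nor, could, quickly, tell, how, slowly, close, white, wind, hear, by, if, nor, by, hear, apple, large, short, during, short, because, wind, nor, because, apple, because, come, quickly, star, if, sleep, star, dog, in, window, hear, how, slowly
N = 58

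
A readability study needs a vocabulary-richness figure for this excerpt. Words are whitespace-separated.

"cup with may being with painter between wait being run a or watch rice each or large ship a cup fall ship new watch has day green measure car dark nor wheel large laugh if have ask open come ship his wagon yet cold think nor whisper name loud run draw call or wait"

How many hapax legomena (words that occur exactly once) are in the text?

30

Frequencies: or:3, ship:3, cup:2, with:2, being:2, wait:2, run:2, a:2, watch:2, large:2, nor:2, may:1, painter:1, between:1, rice:1, each:1, fall:1, new:1, has:1, day:1, … (21 more, each freq 1)
Hapax (freq=1): ask, between, call, car, cold, come, dark, day, draw, each, fall, green, has, have, his, if, laugh, loud, may, measure, name, new, open, painter, rice, think, wagon, wheel, whisper, yet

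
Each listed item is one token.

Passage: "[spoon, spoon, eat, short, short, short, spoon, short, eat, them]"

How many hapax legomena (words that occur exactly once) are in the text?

Frequencies: short:4, spoon:3, eat:2, them:1
Hapax (freq=1): them

1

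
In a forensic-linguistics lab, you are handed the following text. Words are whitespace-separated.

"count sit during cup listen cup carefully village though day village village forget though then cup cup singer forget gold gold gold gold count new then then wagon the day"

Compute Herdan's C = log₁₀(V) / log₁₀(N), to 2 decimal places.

N = 30, V = 16.
log₁₀(V) = 1.204120, log₁₀(N) = 1.477121
C = 1.204120 / 1.477121 = 0.82

0.82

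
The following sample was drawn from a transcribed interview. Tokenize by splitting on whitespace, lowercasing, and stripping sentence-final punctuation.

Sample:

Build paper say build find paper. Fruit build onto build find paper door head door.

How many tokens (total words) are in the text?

15

Tokens: build, paper, say, build, find, paper, fruit, build, onto, build, find, paper, door, head, door
N = 15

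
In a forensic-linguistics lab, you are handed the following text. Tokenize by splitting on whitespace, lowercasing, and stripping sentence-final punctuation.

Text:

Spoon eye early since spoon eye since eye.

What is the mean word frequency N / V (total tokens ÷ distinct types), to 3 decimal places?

N = 8 tokens, V = 4 types.
Mean frequency = N / V = 8 / 4 = 2.000

2.000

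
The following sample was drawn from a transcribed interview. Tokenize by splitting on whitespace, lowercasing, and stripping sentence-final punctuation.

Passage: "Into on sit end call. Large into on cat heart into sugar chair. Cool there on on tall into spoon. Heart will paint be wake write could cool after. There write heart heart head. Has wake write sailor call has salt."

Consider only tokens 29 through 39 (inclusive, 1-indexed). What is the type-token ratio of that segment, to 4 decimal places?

0.8182

Segment tokens 29–39: after, there, write, heart, heart, head, has, wake, write, sailor, call
Segment N = 11, segment V = 9.
TTR = 9 / 11 = 0.8182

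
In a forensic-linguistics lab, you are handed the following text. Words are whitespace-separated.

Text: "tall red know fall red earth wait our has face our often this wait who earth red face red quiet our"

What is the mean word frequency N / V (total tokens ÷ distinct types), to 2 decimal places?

N = 21 tokens, V = 13 types.
Mean frequency = N / V = 21 / 13 = 1.62

1.62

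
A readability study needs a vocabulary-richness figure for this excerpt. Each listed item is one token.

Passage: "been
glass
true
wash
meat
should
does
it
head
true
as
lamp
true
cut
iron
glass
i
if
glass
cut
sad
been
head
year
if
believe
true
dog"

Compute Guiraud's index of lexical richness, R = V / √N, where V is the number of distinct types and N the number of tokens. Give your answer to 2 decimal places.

N = 28, V = 19.
√N = 5.291503
R = 19 / 5.291503 = 3.59

3.59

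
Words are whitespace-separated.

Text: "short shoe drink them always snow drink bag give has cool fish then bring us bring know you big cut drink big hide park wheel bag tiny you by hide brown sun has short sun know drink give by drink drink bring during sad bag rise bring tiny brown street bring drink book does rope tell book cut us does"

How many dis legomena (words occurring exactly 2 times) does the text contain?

Frequencies: drink:7, bring:5, bag:3, short:2, give:2, has:2, us:2, know:2, you:2, big:2, cut:2, hide:2, tiny:2, by:2, brown:2, sun:2, book:2, does:2, shoe:1, them:1, … (13 more, each freq 1)
Words with frequency 2: big, book, brown, by, cut, does, give, has, hide, know, short, sun, tiny, us, you

15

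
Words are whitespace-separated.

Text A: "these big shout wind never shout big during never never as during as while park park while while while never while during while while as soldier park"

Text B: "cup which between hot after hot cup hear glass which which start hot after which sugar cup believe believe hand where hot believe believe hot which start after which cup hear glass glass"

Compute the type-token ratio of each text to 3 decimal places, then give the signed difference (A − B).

0.006

TTR(A) = 10/27 = 0.370
TTR(B) = 12/33 = 0.364
Difference = 0.370 − 0.364 = 0.006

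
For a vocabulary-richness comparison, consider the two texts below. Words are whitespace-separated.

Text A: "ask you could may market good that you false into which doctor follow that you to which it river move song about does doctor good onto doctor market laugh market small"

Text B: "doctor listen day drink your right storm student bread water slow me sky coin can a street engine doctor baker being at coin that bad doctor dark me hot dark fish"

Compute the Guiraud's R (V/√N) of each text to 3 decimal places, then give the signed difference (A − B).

A: V=22, N=31, R=3.951
B: V=26, N=31, R=4.670
Difference = 3.951 − 4.670 = -0.719

-0.719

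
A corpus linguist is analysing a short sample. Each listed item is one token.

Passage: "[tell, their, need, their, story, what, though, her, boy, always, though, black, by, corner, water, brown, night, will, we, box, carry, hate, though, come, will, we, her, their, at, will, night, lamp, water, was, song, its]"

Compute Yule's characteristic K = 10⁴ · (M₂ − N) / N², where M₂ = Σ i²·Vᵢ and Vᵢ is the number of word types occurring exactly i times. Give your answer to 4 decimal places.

Frequencies: their:3, though:3, will:3, her:2, water:2, night:2, we:2, tell:1, need:1, story:1, what:1, boy:1, always:1, black:1, by:1, corner:1, brown:1, box:1, carry:1, hate:1, … (6 more, each freq 1)
N = 36. Frequency spectrum: V_1=19, V_2=4, V_3=3
M₂ = 1²·19 + 2²·4 + 3²·3 = 62
K = 10000 × (62 − 36) / 36² = 200.6173

200.6173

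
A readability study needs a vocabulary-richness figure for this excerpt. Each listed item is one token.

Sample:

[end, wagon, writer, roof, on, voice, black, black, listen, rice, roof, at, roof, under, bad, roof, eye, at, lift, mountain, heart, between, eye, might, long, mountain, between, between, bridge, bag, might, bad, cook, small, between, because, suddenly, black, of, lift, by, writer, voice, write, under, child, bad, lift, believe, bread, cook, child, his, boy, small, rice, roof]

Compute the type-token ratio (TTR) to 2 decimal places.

N = 57 tokens, V = 33 types.
TTR = V / N = 33 / 57 = 0.58

0.58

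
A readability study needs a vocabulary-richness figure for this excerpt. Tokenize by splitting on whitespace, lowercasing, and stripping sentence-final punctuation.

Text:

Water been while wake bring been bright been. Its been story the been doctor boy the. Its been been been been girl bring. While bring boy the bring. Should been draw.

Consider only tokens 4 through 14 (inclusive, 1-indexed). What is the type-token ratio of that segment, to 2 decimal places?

Segment tokens 4–14: wake, bring, been, bright, been, its, been, story, the, been, doctor
Segment N = 11, segment V = 8.
TTR = 8 / 11 = 0.73

0.73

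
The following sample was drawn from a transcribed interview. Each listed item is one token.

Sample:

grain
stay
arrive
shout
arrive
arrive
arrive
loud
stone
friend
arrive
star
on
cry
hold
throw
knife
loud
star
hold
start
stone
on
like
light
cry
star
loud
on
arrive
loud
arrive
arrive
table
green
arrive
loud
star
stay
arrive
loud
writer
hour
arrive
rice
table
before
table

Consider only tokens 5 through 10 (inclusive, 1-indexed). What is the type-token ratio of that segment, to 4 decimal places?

Segment tokens 5–10: arrive, arrive, arrive, loud, stone, friend
Segment N = 6, segment V = 4.
TTR = 4 / 6 = 0.6667

0.6667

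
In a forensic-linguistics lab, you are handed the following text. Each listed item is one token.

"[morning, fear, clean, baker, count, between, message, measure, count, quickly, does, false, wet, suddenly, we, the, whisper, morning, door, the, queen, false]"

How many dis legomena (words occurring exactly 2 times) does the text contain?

4

Frequencies: morning:2, count:2, false:2, the:2, fear:1, clean:1, baker:1, between:1, message:1, measure:1, quickly:1, does:1, wet:1, suddenly:1, we:1, whisper:1, door:1, queen:1
Words with frequency 2: count, false, morning, the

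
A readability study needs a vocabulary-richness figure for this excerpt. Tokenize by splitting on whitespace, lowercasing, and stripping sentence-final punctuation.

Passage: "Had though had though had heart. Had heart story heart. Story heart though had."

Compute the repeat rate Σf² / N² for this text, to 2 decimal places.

0.28

Frequencies: had:5, heart:4, though:3, story:2
Σf² = 54; N² = 196
Repeat rate = 54 / 196 = 0.28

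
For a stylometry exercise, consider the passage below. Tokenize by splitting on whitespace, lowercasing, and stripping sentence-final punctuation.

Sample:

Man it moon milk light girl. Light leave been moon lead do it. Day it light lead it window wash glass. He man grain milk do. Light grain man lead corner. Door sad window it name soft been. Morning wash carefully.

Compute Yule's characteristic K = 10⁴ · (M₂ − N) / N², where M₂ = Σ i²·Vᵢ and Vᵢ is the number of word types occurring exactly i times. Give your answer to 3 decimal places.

Frequencies: it:5, light:4, man:3, lead:3, moon:2, milk:2, been:2, do:2, window:2, wash:2, grain:2, girl:1, leave:1, day:1, glass:1, he:1, corner:1, door:1, sad:1, name:1, … (3 more, each freq 1)
N = 41. Frequency spectrum: V_1=12, V_2=7, V_3=2, V_4=1, V_5=1
M₂ = 1²·12 + 2²·7 + 3²·2 + 4²·1 + 5²·1 = 99
K = 10000 × (99 − 41) / 41² = 345.033

345.033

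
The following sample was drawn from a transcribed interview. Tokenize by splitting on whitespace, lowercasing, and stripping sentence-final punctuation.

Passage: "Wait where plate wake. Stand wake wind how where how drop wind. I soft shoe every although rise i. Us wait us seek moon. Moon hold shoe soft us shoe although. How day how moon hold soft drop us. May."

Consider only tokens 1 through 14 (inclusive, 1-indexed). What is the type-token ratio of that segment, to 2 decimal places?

Segment tokens 1–14: wait, where, plate, wake, stand, wake, wind, how, where, how, drop, wind, i, soft
Segment N = 14, segment V = 10.
TTR = 10 / 14 = 0.71

0.71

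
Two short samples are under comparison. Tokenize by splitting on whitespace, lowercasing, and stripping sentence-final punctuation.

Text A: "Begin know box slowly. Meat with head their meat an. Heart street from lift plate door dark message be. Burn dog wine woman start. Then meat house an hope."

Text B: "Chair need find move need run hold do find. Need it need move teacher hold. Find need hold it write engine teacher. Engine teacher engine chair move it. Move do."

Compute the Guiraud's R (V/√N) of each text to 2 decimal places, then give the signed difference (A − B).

2.82

A: V=26, N=29, R=4.83
B: V=11, N=30, R=2.01
Difference = 4.83 − 2.01 = 2.82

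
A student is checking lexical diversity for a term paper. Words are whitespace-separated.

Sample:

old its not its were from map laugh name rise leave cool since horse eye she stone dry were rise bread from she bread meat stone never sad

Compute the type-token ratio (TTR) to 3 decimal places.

N = 28 tokens, V = 21 types.
TTR = V / N = 21 / 28 = 0.750

0.750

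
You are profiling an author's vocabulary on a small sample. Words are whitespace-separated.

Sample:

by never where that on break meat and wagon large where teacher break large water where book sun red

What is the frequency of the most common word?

Frequencies: where:3, break:2, large:2, by:1, never:1, that:1, on:1, meat:1, and:1, wagon:1, teacher:1, water:1, book:1, sun:1, red:1
Most common: 'where' with frequency 3.

3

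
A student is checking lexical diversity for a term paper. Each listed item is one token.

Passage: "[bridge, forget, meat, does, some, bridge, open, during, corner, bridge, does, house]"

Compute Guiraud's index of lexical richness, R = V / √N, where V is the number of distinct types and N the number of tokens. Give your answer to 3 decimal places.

2.598

N = 12, V = 9.
√N = 3.464102
R = 9 / 3.464102 = 2.598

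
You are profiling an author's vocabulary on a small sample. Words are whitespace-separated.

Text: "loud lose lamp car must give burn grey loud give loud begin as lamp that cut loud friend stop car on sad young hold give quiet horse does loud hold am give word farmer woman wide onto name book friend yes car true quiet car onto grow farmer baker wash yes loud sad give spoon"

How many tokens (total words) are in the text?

Tokens: loud, lose, lamp, car, must, give, burn, grey, loud, give, loud, begin, as, lamp, that, cut, loud, friend, stop, car, on, sad, young, hold, give, quiet, horse, does, loud, hold, am, give, word, farmer, woman, wide, onto, name, book, friend, yes, car, true, quiet, car, onto, grow, farmer, baker, wash, yes, loud, sad, give, spoon
N = 55

55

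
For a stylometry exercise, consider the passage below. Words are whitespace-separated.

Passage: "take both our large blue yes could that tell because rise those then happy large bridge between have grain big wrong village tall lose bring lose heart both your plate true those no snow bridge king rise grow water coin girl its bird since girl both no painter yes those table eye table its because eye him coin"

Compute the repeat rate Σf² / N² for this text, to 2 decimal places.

Frequencies: both:3, those:3, large:2, yes:2, because:2, rise:2, bridge:2, lose:2, no:2, coin:2, girl:2, its:2, table:2, eye:2, take:1, our:1, blue:1, could:1, that:1, tell:1, … (22 more, each freq 1)
Σf² = 94; N² = 3364
Repeat rate = 94 / 3364 = 0.03

0.03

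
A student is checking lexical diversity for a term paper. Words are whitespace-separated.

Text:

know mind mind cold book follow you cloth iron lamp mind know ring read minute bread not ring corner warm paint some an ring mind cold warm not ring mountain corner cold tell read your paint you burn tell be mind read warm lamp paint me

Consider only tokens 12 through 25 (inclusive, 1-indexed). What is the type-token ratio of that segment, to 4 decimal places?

Segment tokens 12–25: know, ring, read, minute, bread, not, ring, corner, warm, paint, some, an, ring, mind
Segment N = 14, segment V = 12.
TTR = 12 / 14 = 0.8571

0.8571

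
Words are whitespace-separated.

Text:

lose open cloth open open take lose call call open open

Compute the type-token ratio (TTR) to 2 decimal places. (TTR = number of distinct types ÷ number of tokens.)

N = 11 tokens, V = 5 types.
TTR = V / N = 5 / 11 = 0.45

0.45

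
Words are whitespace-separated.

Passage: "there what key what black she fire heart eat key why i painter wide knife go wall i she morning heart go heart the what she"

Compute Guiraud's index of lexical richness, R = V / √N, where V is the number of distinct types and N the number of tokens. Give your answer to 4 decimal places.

N = 26, V = 17.
√N = 5.099020
R = 17 / 5.099020 = 3.3340

3.3340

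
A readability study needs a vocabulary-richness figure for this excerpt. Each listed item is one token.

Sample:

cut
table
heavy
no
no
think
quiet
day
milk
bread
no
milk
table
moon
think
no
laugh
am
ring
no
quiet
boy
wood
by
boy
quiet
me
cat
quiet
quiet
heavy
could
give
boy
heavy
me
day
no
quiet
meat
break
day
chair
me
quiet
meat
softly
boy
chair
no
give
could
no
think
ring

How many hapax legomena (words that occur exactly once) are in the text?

10

Frequencies: no:8, quiet:7, boy:4, heavy:3, think:3, day:3, me:3, table:2, milk:2, ring:2, could:2, give:2, meat:2, chair:2, cut:1, bread:1, moon:1, laugh:1, am:1, wood:1, … (4 more, each freq 1)
Hapax (freq=1): am, bread, break, by, cat, cut, laugh, moon, softly, wood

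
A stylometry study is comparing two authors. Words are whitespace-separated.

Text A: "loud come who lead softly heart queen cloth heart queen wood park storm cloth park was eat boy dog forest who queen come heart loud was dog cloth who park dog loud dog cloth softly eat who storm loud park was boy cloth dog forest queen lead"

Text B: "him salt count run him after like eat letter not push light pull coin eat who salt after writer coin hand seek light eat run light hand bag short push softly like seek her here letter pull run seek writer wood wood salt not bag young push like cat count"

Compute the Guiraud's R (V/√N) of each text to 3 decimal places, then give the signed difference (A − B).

A: V=16, N=47, R=2.334
B: V=25, N=50, R=3.536
Difference = 2.334 − 3.536 = -1.202

-1.202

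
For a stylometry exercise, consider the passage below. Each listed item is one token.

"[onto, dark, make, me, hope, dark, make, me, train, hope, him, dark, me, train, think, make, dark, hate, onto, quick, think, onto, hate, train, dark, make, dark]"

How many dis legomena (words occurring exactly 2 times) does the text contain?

Frequencies: dark:6, make:4, onto:3, me:3, train:3, hope:2, think:2, hate:2, him:1, quick:1
Words with frequency 2: hate, hope, think

3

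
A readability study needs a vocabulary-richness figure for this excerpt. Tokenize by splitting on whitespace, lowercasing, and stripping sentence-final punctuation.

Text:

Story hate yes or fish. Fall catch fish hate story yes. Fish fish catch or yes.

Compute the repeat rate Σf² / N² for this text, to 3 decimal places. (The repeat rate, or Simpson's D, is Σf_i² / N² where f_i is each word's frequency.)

Frequencies: fish:4, yes:3, story:2, hate:2, or:2, catch:2, fall:1
Σf² = 42; N² = 256
Repeat rate = 42 / 256 = 0.164

0.164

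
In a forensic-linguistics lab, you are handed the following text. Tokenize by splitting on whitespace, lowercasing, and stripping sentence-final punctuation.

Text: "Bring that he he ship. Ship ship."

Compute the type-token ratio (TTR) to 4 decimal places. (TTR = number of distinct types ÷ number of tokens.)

N = 7 tokens, V = 4 types.
TTR = V / N = 4 / 7 = 0.5714

0.5714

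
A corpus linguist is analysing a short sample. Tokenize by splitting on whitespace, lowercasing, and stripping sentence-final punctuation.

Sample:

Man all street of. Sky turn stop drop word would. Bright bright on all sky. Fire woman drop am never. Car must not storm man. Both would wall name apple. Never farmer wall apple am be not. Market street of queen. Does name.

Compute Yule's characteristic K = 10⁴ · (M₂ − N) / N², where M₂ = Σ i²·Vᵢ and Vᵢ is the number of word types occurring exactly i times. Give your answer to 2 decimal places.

151.43

Frequencies: man:2, all:2, street:2, of:2, sky:2, drop:2, would:2, bright:2, am:2, never:2, not:2, wall:2, name:2, apple:2, turn:1, stop:1, word:1, on:1, fire:1, woman:1, … (9 more, each freq 1)
N = 43. Frequency spectrum: V_1=15, V_2=14
M₂ = 1²·15 + 2²·14 = 71
K = 10000 × (71 − 43) / 43² = 151.43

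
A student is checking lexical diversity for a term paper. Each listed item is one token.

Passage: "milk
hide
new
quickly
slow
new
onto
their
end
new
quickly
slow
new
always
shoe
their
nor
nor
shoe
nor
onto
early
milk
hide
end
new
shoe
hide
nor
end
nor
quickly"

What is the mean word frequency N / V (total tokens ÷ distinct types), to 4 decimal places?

2.6667

N = 32 tokens, V = 12 types.
Mean frequency = N / V = 32 / 12 = 2.6667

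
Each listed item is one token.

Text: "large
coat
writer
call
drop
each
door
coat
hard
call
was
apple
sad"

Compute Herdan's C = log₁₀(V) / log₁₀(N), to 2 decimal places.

0.93

N = 13, V = 11.
log₁₀(V) = 1.041393, log₁₀(N) = 1.113943
C = 1.041393 / 1.113943 = 0.93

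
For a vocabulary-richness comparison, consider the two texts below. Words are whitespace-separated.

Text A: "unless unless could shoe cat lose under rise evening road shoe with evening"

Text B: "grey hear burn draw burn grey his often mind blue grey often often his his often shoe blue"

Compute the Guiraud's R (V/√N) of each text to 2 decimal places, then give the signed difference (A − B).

A: V=10, N=13, R=2.77
B: V=9, N=18, R=2.12
Difference = 2.77 − 2.12 = 0.65

0.65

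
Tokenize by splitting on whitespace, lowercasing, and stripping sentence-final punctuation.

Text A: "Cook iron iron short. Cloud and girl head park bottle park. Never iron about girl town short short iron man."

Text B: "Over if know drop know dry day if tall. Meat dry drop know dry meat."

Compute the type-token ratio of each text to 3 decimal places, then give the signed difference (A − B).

TTR(A) = 13/20 = 0.650
TTR(B) = 8/15 = 0.533
Difference = 0.650 − 0.533 = 0.117

0.117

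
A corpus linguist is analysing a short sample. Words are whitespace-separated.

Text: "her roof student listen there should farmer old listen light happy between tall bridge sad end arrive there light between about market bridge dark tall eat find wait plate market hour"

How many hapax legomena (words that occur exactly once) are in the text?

Frequencies: listen:2, there:2, light:2, between:2, tall:2, bridge:2, market:2, her:1, roof:1, student:1, should:1, farmer:1, old:1, happy:1, sad:1, end:1, arrive:1, about:1, dark:1, eat:1, … (4 more, each freq 1)
Hapax (freq=1): about, arrive, dark, eat, end, farmer, find, happy, her, hour, old, plate, roof, sad, should, student, wait

17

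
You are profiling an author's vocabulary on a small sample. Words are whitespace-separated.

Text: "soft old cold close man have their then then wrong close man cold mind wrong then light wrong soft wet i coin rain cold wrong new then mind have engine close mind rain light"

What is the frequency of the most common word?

Frequencies: then:4, wrong:4, cold:3, close:3, mind:3, soft:2, man:2, have:2, light:2, rain:2, old:1, their:1, wet:1, i:1, coin:1, new:1, engine:1
Most common: 'then' with frequency 4.

4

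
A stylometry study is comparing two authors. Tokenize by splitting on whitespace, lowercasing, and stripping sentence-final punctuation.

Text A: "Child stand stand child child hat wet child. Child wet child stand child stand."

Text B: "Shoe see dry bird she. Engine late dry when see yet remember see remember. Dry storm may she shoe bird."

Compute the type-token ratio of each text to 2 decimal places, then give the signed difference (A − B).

-0.31

TTR(A) = 4/14 = 0.29
TTR(B) = 12/20 = 0.60
Difference = 0.29 − 0.60 = -0.31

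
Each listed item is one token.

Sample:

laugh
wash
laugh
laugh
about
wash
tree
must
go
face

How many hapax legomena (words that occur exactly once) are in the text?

5

Frequencies: laugh:3, wash:2, about:1, tree:1, must:1, go:1, face:1
Hapax (freq=1): about, face, go, must, tree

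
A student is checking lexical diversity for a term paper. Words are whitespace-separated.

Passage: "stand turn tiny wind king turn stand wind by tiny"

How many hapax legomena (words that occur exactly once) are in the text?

2

Frequencies: stand:2, turn:2, tiny:2, wind:2, king:1, by:1
Hapax (freq=1): by, king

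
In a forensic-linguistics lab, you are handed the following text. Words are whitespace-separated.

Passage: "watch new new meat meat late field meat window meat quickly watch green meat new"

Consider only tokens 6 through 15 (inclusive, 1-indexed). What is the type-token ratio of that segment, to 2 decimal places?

0.80

Segment tokens 6–15: late, field, meat, window, meat, quickly, watch, green, meat, new
Segment N = 10, segment V = 8.
TTR = 8 / 10 = 0.80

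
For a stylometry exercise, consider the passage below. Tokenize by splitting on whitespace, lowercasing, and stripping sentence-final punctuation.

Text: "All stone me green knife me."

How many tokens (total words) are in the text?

Tokens: all, stone, me, green, knife, me
N = 6

6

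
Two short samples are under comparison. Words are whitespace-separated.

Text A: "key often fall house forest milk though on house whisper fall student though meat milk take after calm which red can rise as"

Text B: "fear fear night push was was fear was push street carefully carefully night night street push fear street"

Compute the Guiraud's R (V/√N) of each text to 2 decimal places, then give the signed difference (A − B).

2.55

A: V=19, N=23, R=3.96
B: V=6, N=18, R=1.41
Difference = 3.96 − 1.41 = 2.55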